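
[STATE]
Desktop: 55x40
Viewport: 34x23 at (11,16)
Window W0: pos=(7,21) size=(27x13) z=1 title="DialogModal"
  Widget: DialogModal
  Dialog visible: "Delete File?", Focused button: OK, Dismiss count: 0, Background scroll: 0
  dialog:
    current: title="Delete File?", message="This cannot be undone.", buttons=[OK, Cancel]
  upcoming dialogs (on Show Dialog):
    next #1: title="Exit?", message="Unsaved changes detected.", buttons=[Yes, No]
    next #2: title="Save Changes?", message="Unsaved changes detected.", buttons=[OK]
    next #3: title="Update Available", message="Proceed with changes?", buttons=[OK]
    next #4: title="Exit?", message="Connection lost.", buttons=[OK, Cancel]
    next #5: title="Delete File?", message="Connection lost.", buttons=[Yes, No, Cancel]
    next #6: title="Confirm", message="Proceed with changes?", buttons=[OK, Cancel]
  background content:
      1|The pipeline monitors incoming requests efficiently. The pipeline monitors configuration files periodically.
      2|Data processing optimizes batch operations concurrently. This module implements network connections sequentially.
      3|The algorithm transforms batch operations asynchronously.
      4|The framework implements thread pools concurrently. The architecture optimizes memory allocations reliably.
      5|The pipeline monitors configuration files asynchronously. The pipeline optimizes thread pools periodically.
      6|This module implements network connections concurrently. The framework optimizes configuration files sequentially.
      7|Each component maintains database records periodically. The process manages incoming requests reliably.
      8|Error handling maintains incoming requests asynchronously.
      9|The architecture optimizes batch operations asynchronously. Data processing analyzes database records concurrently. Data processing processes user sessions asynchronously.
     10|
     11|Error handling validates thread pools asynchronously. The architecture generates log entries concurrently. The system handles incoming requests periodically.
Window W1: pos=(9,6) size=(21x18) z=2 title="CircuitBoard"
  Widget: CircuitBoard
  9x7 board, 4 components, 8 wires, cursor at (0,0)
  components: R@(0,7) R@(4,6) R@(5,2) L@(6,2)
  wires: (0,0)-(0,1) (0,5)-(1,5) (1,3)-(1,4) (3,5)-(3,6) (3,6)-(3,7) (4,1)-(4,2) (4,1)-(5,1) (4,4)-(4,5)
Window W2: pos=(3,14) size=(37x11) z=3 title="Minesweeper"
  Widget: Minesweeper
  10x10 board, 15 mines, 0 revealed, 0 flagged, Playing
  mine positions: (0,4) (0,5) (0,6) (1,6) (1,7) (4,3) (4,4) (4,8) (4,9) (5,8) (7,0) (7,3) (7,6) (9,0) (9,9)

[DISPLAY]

────────────────────────────┨     
■■■                         ┃     
■■■                         ┃     
■■■                         ┃     
■■■                         ┃     
■■■                         ┃     
■■■                         ┃     
■■■                         ┃     
━━━━━━━━━━━━━━━━━━━━━━━━━━━━┛     
a processing optimizes┃           
───────────────────┐s ┃           
    Delete File?   │s ┃           
This cannot be undo│on┃           
   [OK]  Cancel    │ne┃           
───────────────────┘s ┃           
or handling maintains ┃           
 architecture optimize┃           
━━━━━━━━━━━━━━━━━━━━━━┛           
                                  
                                  
                                  
                                  
                                  


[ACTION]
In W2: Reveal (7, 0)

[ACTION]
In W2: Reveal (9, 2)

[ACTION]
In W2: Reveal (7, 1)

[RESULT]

────────────────────────────┨     
■■■                         ┃     
✹■■                         ┃     
■■■                         ┃     
■■■                         ┃     
■✹✹                         ┃     
■✹■                         ┃     
■■■                         ┃     
━━━━━━━━━━━━━━━━━━━━━━━━━━━━┛     
a processing optimizes┃           
───────────────────┐s ┃           
    Delete File?   │s ┃           
This cannot be undo│on┃           
   [OK]  Cancel    │ne┃           
───────────────────┘s ┃           
or handling maintains ┃           
 architecture optimize┃           
━━━━━━━━━━━━━━━━━━━━━━┛           
                                  
                                  
                                  
                                  
                                  


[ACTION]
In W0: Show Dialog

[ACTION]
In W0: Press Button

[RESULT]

────────────────────────────┨     
■■■                         ┃     
✹■■                         ┃     
■■■                         ┃     
■■■                         ┃     
■✹✹                         ┃     
■✹■                         ┃     
■■■                         ┃     
━━━━━━━━━━━━━━━━━━━━━━━━━━━━┛     
a processing optimizes┃           
 algorithm transforms ┃           
 framework implements ┃           
 pipeline monitors con┃           
s module implements ne┃           
h component maintains ┃           
or handling maintains ┃           
 architecture optimize┃           
━━━━━━━━━━━━━━━━━━━━━━┛           
                                  
                                  
                                  
                                  
                                  


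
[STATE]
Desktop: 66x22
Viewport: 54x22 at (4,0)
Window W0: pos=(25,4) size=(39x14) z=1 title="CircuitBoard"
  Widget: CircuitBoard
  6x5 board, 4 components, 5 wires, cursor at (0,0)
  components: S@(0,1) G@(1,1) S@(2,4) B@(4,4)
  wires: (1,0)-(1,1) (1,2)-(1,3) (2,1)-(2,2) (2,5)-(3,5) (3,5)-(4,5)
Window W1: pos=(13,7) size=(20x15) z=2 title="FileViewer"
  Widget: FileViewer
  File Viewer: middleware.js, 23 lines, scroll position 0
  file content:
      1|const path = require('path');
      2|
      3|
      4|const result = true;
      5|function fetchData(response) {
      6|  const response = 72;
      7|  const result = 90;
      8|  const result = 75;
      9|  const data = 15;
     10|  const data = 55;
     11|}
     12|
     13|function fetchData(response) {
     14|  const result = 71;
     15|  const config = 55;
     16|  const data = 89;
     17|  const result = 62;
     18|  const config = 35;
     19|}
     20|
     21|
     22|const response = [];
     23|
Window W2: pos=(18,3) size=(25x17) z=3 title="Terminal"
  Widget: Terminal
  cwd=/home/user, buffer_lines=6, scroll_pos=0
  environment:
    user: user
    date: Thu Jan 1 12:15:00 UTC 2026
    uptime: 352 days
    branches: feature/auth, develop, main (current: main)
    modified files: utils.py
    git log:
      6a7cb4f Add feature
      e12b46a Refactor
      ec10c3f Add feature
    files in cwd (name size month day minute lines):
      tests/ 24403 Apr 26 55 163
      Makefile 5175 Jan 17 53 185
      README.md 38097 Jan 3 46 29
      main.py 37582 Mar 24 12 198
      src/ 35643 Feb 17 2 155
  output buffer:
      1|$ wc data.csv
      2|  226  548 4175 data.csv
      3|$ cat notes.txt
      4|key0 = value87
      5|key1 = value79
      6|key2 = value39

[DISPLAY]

                                                      
                                                      
                                                      
              ┏━━━━━━━━━━━━━━━━━━━━━━━┓               
              ┃ Terminal              ┃━━━━━━━━━━━━━━━
              ┠───────────────────────┨               
              ┃$ wc data.csv          ┃───────────────
         ┏━━━━┃  226  548 4175 data.cs┃               
         ┃ Fil┃$ cat notes.txt        ┃               
         ┠────┃key0 = value87         ┃               
         ┃cons┃key1 = value79         ┃               
         ┃    ┃key2 = value39         ┃               
         ┃    ┃$ █                    ┃   S   ·       
         ┃cons┃                       ┃       │       
         ┃func┃                       ┃       ·       
         ┃  co┃                       ┃       │       
         ┃  co┃                       ┃   B   ·       
         ┃  co┃                       ┃━━━━━━━━━━━━━━━
         ┃  co┃                       ┃               
         ┃  co┗━━━━━━━━━━━━━━━━━━━━━━━┛               
         ┃}                ▼┃                         
         ┗━━━━━━━━━━━━━━━━━━┛                         


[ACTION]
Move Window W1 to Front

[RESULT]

                                                      
                                                      
                                                      
              ┏━━━━━━━━━━━━━━━━━━━━━━━┓               
              ┃ Terminal              ┃━━━━━━━━━━━━━━━
              ┠───────────────────────┨               
              ┃$ wc data.csv          ┃───────────────
         ┏━━━━━━━━━━━━━━━━━━┓5 data.cs┃               
         ┃ FileViewer       ┃t        ┃               
         ┠──────────────────┨         ┃               
         ┃const path = requ▲┃         ┃               
         ┃                 █┃         ┃               
         ┃                 ░┃         ┃   S   ·       
         ┃const result = tr░┃         ┃       │       
         ┃function fetchDat░┃         ┃       ·       
         ┃  const response ░┃         ┃       │       
         ┃  const result = ░┃         ┃   B   ·       
         ┃  const result = ░┃         ┃━━━━━━━━━━━━━━━
         ┃  const data = 15░┃         ┃               
         ┃  const data = 55░┃━━━━━━━━━┛               
         ┃}                ▼┃                         
         ┗━━━━━━━━━━━━━━━━━━┛                         


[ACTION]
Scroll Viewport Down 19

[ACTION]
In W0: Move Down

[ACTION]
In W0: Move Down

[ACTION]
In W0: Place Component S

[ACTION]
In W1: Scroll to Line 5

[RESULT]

                                                      
                                                      
                                                      
              ┏━━━━━━━━━━━━━━━━━━━━━━━┓               
              ┃ Terminal              ┃━━━━━━━━━━━━━━━
              ┠───────────────────────┨               
              ┃$ wc data.csv          ┃───────────────
         ┏━━━━━━━━━━━━━━━━━━┓5 data.cs┃               
         ┃ FileViewer       ┃t        ┃               
         ┠──────────────────┨         ┃               
         ┃function fetchDat▲┃         ┃               
         ┃  const response ░┃         ┃               
         ┃  const result = ░┃         ┃   S   ·       
         ┃  const result = ░┃         ┃       │       
         ┃  const data = 15█┃         ┃       ·       
         ┃  const data = 55░┃         ┃       │       
         ┃}                ░┃         ┃   B   ·       
         ┃                 ░┃         ┃━━━━━━━━━━━━━━━
         ┃function fetchDat░┃         ┃               
         ┃  const result = ░┃━━━━━━━━━┛               
         ┃  const config = ▼┃                         
         ┗━━━━━━━━━━━━━━━━━━┛                         


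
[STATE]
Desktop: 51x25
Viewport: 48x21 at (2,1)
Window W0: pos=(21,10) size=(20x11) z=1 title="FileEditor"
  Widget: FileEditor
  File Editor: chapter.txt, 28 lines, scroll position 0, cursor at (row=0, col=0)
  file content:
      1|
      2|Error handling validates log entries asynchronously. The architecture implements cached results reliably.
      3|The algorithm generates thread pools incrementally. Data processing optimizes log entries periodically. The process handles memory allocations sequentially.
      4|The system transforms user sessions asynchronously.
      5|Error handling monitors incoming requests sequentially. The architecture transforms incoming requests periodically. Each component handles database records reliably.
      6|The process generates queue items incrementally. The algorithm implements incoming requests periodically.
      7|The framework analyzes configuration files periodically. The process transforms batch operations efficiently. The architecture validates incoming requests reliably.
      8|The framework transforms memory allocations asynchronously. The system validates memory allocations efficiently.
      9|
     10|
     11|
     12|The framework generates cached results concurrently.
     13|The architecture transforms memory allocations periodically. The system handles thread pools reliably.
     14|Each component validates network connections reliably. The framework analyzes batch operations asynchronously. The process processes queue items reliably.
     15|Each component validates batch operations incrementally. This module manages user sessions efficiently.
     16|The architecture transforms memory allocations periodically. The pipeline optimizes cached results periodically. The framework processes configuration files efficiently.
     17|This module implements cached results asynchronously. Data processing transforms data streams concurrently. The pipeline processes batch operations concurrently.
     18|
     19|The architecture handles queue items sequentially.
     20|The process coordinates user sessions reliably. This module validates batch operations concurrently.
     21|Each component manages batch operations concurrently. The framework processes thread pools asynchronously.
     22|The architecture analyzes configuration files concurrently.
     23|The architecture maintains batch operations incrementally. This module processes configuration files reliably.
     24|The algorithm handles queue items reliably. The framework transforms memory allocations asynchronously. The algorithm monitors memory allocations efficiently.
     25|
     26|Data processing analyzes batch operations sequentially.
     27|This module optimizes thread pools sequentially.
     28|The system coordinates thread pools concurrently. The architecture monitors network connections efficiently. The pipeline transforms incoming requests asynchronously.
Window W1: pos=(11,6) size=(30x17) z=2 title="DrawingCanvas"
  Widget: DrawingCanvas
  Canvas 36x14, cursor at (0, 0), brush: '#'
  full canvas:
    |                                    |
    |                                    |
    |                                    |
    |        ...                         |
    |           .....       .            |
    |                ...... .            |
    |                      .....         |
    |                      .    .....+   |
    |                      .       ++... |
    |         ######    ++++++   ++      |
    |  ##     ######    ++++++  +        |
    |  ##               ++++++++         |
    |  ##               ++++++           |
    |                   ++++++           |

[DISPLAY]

                                                
                                                
                                                
                                                
                                                
         ┏━━━━━━━━━━━━━━━━━━━━━━━━━━━━┓         
         ┃ DrawingCanvas              ┃         
         ┠────────────────────────────┨         
         ┃+                           ┃         
         ┃                            ┃         
         ┃                            ┃         
         ┃        ...                 ┃         
         ┃           .....       .    ┃         
         ┃                ...... .    ┃         
         ┃                      ..... ┃         
         ┃                      .    .┃         
         ┃                      .     ┃         
         ┃         ######    ++++++   ┃         
         ┃  ##     ######    ++++++  +┃         
         ┃  ##               ++++++++ ┃         
         ┃  ##               ++++++   ┃         


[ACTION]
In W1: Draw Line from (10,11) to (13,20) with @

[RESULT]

                                                
                                                
                                                
                                                
                                                
         ┏━━━━━━━━━━━━━━━━━━━━━━━━━━━━┓         
         ┃ DrawingCanvas              ┃         
         ┠────────────────────────────┨         
         ┃+                           ┃         
         ┃                            ┃         
         ┃                            ┃         
         ┃        ...                 ┃         
         ┃           .....       .    ┃         
         ┃                ...... .    ┃         
         ┃                      ..... ┃         
         ┃                      .    .┃         
         ┃                      .     ┃         
         ┃         ######    ++++++   ┃         
         ┃  ##     ##@@##    ++++++  +┃         
         ┃  ##         @@@   ++++++++ ┃         
         ┃  ##            @@@++++++   ┃         


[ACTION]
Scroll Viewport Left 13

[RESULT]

                                                
                                                
                                                
                                                
                                                
           ┏━━━━━━━━━━━━━━━━━━━━━━━━━━━━┓       
           ┃ DrawingCanvas              ┃       
           ┠────────────────────────────┨       
           ┃+                           ┃       
           ┃                            ┃       
           ┃                            ┃       
           ┃        ...                 ┃       
           ┃           .....       .    ┃       
           ┃                ...... .    ┃       
           ┃                      ..... ┃       
           ┃                      .    .┃       
           ┃                      .     ┃       
           ┃         ######    ++++++   ┃       
           ┃  ##     ##@@##    ++++++  +┃       
           ┃  ##         @@@   ++++++++ ┃       
           ┃  ##            @@@++++++   ┃       


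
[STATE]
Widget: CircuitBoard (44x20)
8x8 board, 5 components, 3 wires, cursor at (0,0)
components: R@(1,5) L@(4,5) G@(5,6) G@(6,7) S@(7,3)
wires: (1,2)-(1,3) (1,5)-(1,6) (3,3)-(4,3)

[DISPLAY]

   0 1 2 3 4 5 6 7                          
0  [.]                                      
                                            
1           · ─ ·       R ─ ·               
                                            
2                                           
                                            
3               ·                           
                │                           
4               ·       L                   
                                            
5                           G               
                                            
6                               G           
                                            
7               S                           
Cursor: (0,0)                               
                                            
                                            
                                            


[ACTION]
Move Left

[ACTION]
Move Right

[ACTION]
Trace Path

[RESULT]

   0 1 2 3 4 5 6 7                          
0      [.]                                  
                                            
1           · ─ ·       R ─ ·               
                                            
2                                           
                                            
3               ·                           
                │                           
4               ·       L                   
                                            
5                           G               
                                            
6                               G           
                                            
7               S                           
Cursor: (0,1)  Trace: No connections        
                                            
                                            
                                            


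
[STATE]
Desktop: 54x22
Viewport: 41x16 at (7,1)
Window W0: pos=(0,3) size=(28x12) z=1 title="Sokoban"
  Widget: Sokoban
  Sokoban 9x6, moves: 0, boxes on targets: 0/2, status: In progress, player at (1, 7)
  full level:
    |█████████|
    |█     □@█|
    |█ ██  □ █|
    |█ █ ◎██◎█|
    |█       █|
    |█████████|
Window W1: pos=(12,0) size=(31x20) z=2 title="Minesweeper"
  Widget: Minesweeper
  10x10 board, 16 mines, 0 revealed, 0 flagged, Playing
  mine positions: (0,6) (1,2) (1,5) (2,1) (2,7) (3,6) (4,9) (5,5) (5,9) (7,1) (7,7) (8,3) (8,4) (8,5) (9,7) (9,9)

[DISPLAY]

     ┃ Minesweeper                 ┃     
     ┠─────────────────────────────┨     
━━━━━┃■■■■■■■■■■                   ┃     
an   ┃■■■■■■■■■■                   ┃     
─────┃■■■■■■■■■■                   ┃     
███  ┃■■■■■■■■■■                   ┃     
□@█  ┃■■■■■■■■■■                   ┃     
□ █  ┃■■■■■■■■■■                   ┃     
█◎█  ┃■■■■■■■■■■                   ┃     
  █  ┃■■■■■■■■■■                   ┃     
███  ┃■■■■■■■■■■                   ┃     
 0  0┃■■■■■■■■■■                   ┃     
     ┃                             ┃     
━━━━━┃                             ┃     
     ┃                             ┃     
     ┃                             ┃     


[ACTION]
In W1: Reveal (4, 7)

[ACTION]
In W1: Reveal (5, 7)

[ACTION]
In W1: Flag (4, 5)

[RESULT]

     ┃ Minesweeper                 ┃     
     ┠─────────────────────────────┨     
━━━━━┃■■■■■■■■■■                   ┃     
an   ┃■■■■■■■■■■                   ┃     
─────┃■■■■■■■■■■                   ┃     
███  ┃■■■■■■■■■■                   ┃     
□@█  ┃■■■■■⚑212■                   ┃     
□ █  ┃■■■■■■1 2■                   ┃     
█◎█  ┃■■■■■■212■                   ┃     
  █  ┃■■■■■■■■■■                   ┃     
███  ┃■■■■■■■■■■                   ┃     
 0  0┃■■■■■■■■■■                   ┃     
     ┃                             ┃     
━━━━━┃                             ┃     
     ┃                             ┃     
     ┃                             ┃     


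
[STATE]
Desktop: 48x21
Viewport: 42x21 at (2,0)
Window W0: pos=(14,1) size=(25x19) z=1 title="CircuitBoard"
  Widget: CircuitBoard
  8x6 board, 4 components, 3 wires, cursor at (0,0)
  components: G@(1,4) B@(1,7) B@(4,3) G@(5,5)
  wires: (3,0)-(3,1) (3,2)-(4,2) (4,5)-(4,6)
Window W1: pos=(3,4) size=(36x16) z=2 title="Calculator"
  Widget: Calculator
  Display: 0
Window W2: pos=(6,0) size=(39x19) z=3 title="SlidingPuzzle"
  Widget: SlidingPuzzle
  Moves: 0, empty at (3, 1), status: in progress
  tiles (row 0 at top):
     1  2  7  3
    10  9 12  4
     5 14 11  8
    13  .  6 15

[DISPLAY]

    ┏━━━━━━━━━━━━━━━━━━━━━━━━━━━━━━━━━━━━━
    ┃ SlidingPuzzle                       
    ┠─────────────────────────────────────
    ┃┌────┬────┬────┬────┐                
 ┏━━┃│  1 │  2 │  7 │  3 │                
 ┃ C┃├────┼────┼────┼────┤                
 ┠──┃│ 10 │  9 │ 12 │  4 │                
 ┃  ┃├────┼────┼────┼────┤                
 ┃┌─┃│  5 │ 14 │ 11 │  8 │                
 ┃│ ┃├────┼────┼────┼────┤                
 ┃├─┃│ 13 │    │  6 │ 15 │                
 ┃│ ┃└────┴────┴────┴────┘                
 ┃├─┃Moves: 0                             
 ┃│ ┃                                     
 ┃├─┃                                     
 ┃│ ┃                                     
 ┃├─┃                                     
 ┃│ ┃                                     
 ┃└─┗━━━━━━━━━━━━━━━━━━━━━━━━━━━━━━━━━━━━━
 ┗━━━━━━━━━━━━━━━━━━━━━━━━━━━━━━━━━━┛     
                                          


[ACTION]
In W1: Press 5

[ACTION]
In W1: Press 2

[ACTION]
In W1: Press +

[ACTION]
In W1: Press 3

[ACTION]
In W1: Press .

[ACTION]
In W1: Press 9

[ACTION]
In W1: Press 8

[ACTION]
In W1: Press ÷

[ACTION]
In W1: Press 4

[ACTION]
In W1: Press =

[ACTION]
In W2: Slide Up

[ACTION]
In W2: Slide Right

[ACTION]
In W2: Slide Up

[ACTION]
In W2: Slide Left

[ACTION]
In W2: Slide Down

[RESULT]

    ┏━━━━━━━━━━━━━━━━━━━━━━━━━━━━━━━━━━━━━
    ┃ SlidingPuzzle                       
    ┠─────────────────────────────────────
    ┃┌────┬────┬────┬────┐                
 ┏━━┃│  1 │  2 │  7 │  3 │                
 ┃ C┃├────┼────┼────┼────┤                
 ┠──┃│ 10 │  9 │ 12 │  4 │                
 ┃  ┃├────┼────┼────┼────┤                
 ┃┌─┃│  5 │    │ 11 │  8 │                
 ┃│ ┃├────┼────┼────┼────┤                
 ┃├─┃│ 13 │ 14 │  6 │ 15 │                
 ┃│ ┃└────┴────┴────┴────┘                
 ┃├─┃Moves: 3                             
 ┃│ ┃                                     
 ┃├─┃                                     
 ┃│ ┃                                     
 ┃├─┃                                     
 ┃│ ┃                                     
 ┃└─┗━━━━━━━━━━━━━━━━━━━━━━━━━━━━━━━━━━━━━
 ┗━━━━━━━━━━━━━━━━━━━━━━━━━━━━━━━━━━┛     
                                          


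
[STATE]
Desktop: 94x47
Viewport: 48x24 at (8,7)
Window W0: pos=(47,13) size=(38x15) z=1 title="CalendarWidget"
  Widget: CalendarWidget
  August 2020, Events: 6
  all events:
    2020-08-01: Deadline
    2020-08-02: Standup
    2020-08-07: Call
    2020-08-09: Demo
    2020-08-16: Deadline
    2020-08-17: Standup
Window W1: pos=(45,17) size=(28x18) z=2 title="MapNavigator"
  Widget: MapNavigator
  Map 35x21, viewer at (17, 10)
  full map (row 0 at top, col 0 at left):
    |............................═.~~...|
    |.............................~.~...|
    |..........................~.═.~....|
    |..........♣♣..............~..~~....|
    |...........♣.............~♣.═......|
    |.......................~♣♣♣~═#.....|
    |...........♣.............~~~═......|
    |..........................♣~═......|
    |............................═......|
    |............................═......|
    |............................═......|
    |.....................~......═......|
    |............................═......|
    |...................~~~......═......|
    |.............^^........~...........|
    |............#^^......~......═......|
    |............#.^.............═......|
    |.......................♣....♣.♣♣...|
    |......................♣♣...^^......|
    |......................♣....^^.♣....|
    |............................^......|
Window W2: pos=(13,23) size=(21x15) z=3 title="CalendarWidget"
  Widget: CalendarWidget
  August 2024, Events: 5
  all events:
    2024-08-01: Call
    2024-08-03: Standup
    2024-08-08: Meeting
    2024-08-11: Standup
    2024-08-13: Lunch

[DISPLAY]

                                                
                                                
                                                
                                                
                                                
                                                
                                       ┏━━━━━━━━
                                       ┃ Calenda
                                       ┠────────
                                       ┃        
                                     ┏━━━━━━━━━━
                                     ┃ MapNaviga
                                     ┠──────────
                                     ┃......♣♣..
                                     ┃.......♣..
                                     ┃..........
     ┏━━━━━━━━━━━━━━━━━━━┓           ┃.......♣..
     ┃ CalendarWidget    ┃           ┃..........
     ┠───────────────────┨           ┃..........
     ┃    August 2024    ┃           ┃..........
     ┃Mo Tu We Th Fr Sa S┃           ┃..........
     ┃          1*  2  3*┃           ┃..........
     ┃ 5  6  7  8*  9 10 ┃           ┃..........
     ┃12 13* 14 15 16 17 ┃           ┃..........


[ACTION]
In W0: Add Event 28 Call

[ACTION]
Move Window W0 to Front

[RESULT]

                                                
                                                
                                                
                                                
                                                
                                                
                                       ┏━━━━━━━━
                                       ┃ Calenda
                                       ┠────────
                                       ┃        
                                     ┏━┃Mo Tu We
                                     ┃ ┃        
                                     ┠─┃ 3  4  5
                                     ┃.┃10 11 12
                                     ┃.┃17* 18 1
                                     ┃.┃24 25 26
     ┏━━━━━━━━━━━━━━━━━━━┓           ┃.┃31      
     ┃ CalendarWidget    ┃           ┃.┃        
     ┠───────────────────┨           ┃.┃        
     ┃    August 2024    ┃           ┃.┃        
     ┃Mo Tu We Th Fr Sa S┃           ┃.┗━━━━━━━━
     ┃          1*  2  3*┃           ┃..........
     ┃ 5  6  7  8*  9 10 ┃           ┃..........
     ┃12 13* 14 15 16 17 ┃           ┃..........


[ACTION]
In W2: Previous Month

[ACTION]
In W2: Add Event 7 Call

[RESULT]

                                                
                                                
                                                
                                                
                                                
                                                
                                       ┏━━━━━━━━
                                       ┃ Calenda
                                       ┠────────
                                       ┃        
                                     ┏━┃Mo Tu We
                                     ┃ ┃        
                                     ┠─┃ 3  4  5
                                     ┃.┃10 11 12
                                     ┃.┃17* 18 1
                                     ┃.┃24 25 26
     ┏━━━━━━━━━━━━━━━━━━━┓           ┃.┃31      
     ┃ CalendarWidget    ┃           ┃.┃        
     ┠───────────────────┨           ┃.┃        
     ┃     July 2024     ┃           ┃.┃        
     ┃Mo Tu We Th Fr Sa S┃           ┃.┗━━━━━━━━
     ┃ 1  2  3  4  5  6  ┃           ┃..........
     ┃ 8  9 10 11 12 13 1┃           ┃..........
     ┃15 16 17 18 19 20 2┃           ┃..........


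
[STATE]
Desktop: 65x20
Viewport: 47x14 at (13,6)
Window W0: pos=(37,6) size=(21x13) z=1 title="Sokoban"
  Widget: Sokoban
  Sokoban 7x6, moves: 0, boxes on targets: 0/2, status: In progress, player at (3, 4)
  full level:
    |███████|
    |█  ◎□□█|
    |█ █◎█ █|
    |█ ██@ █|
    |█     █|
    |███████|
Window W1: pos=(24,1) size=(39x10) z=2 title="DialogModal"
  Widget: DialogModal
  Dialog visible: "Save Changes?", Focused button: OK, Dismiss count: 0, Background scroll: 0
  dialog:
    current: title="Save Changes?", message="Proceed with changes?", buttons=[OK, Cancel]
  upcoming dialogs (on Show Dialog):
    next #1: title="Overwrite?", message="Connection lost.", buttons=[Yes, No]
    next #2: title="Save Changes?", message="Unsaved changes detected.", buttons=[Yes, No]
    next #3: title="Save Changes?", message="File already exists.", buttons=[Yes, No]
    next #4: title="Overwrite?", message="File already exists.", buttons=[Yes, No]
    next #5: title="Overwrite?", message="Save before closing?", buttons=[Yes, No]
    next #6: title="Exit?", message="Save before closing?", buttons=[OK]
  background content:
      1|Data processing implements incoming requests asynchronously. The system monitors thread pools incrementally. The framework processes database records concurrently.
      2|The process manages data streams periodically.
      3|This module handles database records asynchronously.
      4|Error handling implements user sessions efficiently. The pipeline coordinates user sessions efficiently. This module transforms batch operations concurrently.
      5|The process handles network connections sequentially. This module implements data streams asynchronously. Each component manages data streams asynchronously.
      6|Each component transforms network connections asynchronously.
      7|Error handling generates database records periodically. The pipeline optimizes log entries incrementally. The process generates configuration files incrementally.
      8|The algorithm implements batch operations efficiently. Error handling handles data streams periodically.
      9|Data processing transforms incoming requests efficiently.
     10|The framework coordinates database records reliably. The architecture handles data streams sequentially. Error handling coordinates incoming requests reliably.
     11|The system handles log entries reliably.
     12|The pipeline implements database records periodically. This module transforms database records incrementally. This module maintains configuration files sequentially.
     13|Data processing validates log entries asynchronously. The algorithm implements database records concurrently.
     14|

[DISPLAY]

           ┃This m│ Proceed with changes? │cord
           ┃Error │     [OK]  Cancel      │sess
           ┃The pr└───────────────────────┘nect
           ┃Each component transforms network c
           ┗━━━━━━━━━━━━━━━━━━━━━━━━━━━━━━━━━━━
                        ┃█ █◎█ █            ┃  
                        ┃█ ██@ █            ┃  
                        ┃█     █            ┃  
                        ┃███████            ┃  
                        ┃Moves: 0  0/2      ┃  
                        ┃                   ┃  
                        ┃                   ┃  
                        ┗━━━━━━━━━━━━━━━━━━━┛  
                                               


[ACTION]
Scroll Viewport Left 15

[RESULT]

                        ┃This m│ Proceed with c
                        ┃Error │     [OK]  Canc
                        ┃The pr└───────────────
                        ┃Each component transfo
                        ┗━━━━━━━━━━━━━━━━━━━━━━
                                     ┃█ █◎█ █  
                                     ┃█ ██@ █  
                                     ┃█     █  
                                     ┃███████  
                                     ┃Moves: 0 
                                     ┃         
                                     ┃         
                                     ┗━━━━━━━━━
                                               


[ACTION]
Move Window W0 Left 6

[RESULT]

                        ┃This m│ Proceed with c
                        ┃Error │     [OK]  Canc
                        ┃The pr└───────────────
                        ┃Each component transfo
                        ┗━━━━━━━━━━━━━━━━━━━━━━
                               ┃█ █◎█ █        
                               ┃█ ██@ █        
                               ┃█     █        
                               ┃███████        
                               ┃Moves: 0  0/2  
                               ┃               
                               ┃               
                               ┗━━━━━━━━━━━━━━━
                                               


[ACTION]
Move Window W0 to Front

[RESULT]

                        ┃This m┏━━━━━━━━━━━━━━━
                        ┃Error ┃ Sokoban       
                        ┃The pr┠───────────────
                        ┃Each c┃███████        
                        ┗━━━━━━┃█  ◎□□█        
                               ┃█ █◎█ █        
                               ┃█ ██@ █        
                               ┃█     █        
                               ┃███████        
                               ┃Moves: 0  0/2  
                               ┃               
                               ┃               
                               ┗━━━━━━━━━━━━━━━
                                               


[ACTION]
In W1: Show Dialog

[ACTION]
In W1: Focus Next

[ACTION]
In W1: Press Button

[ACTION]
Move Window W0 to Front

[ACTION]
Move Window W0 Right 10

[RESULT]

                        ┃This module hand┏━━━━━
                        ┃Error handling i┃ Soko
                        ┃The process hand┠─────
                        ┃Each component t┃█████
                        ┗━━━━━━━━━━━━━━━━┃█  ◎□
                                         ┃█ █◎█
                                         ┃█ ██@
                                         ┃█    
                                         ┃█████
                                         ┃Moves
                                         ┃     
                                         ┃     
                                         ┗━━━━━
                                               
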